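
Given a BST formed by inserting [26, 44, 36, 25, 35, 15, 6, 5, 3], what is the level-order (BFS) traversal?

Tree insertion order: [26, 44, 36, 25, 35, 15, 6, 5, 3]
Tree (level-order array): [26, 25, 44, 15, None, 36, None, 6, None, 35, None, 5, None, None, None, 3]
BFS from the root, enqueuing left then right child of each popped node:
  queue [26] -> pop 26, enqueue [25, 44], visited so far: [26]
  queue [25, 44] -> pop 25, enqueue [15], visited so far: [26, 25]
  queue [44, 15] -> pop 44, enqueue [36], visited so far: [26, 25, 44]
  queue [15, 36] -> pop 15, enqueue [6], visited so far: [26, 25, 44, 15]
  queue [36, 6] -> pop 36, enqueue [35], visited so far: [26, 25, 44, 15, 36]
  queue [6, 35] -> pop 6, enqueue [5], visited so far: [26, 25, 44, 15, 36, 6]
  queue [35, 5] -> pop 35, enqueue [none], visited so far: [26, 25, 44, 15, 36, 6, 35]
  queue [5] -> pop 5, enqueue [3], visited so far: [26, 25, 44, 15, 36, 6, 35, 5]
  queue [3] -> pop 3, enqueue [none], visited so far: [26, 25, 44, 15, 36, 6, 35, 5, 3]
Result: [26, 25, 44, 15, 36, 6, 35, 5, 3]


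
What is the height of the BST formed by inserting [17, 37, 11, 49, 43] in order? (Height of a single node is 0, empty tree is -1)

Insertion order: [17, 37, 11, 49, 43]
Tree (level-order array): [17, 11, 37, None, None, None, 49, 43]
Compute height bottom-up (empty subtree = -1):
  height(11) = 1 + max(-1, -1) = 0
  height(43) = 1 + max(-1, -1) = 0
  height(49) = 1 + max(0, -1) = 1
  height(37) = 1 + max(-1, 1) = 2
  height(17) = 1 + max(0, 2) = 3
Height = 3


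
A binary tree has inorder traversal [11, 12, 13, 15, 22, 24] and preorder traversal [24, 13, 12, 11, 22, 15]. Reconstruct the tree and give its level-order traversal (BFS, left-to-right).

Inorder:  [11, 12, 13, 15, 22, 24]
Preorder: [24, 13, 12, 11, 22, 15]
Algorithm: preorder visits root first, so consume preorder in order;
for each root, split the current inorder slice at that value into
left-subtree inorder and right-subtree inorder, then recurse.
Recursive splits:
  root=24; inorder splits into left=[11, 12, 13, 15, 22], right=[]
  root=13; inorder splits into left=[11, 12], right=[15, 22]
  root=12; inorder splits into left=[11], right=[]
  root=11; inorder splits into left=[], right=[]
  root=22; inorder splits into left=[15], right=[]
  root=15; inorder splits into left=[], right=[]
Reconstructed level-order: [24, 13, 12, 22, 11, 15]


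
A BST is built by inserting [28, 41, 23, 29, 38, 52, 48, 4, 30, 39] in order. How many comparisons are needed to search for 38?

Search path for 38: 28 -> 41 -> 29 -> 38
Found: True
Comparisons: 4


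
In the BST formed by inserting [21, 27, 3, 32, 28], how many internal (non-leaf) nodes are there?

Tree built from: [21, 27, 3, 32, 28]
Tree (level-order array): [21, 3, 27, None, None, None, 32, 28]
Rule: An internal node has at least one child.
Per-node child counts:
  node 21: 2 child(ren)
  node 3: 0 child(ren)
  node 27: 1 child(ren)
  node 32: 1 child(ren)
  node 28: 0 child(ren)
Matching nodes: [21, 27, 32]
Count of internal (non-leaf) nodes: 3


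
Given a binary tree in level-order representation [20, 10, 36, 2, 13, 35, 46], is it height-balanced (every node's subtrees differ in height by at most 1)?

Tree (level-order array): [20, 10, 36, 2, 13, 35, 46]
Definition: a tree is height-balanced if, at every node, |h(left) - h(right)| <= 1 (empty subtree has height -1).
Bottom-up per-node check:
  node 2: h_left=-1, h_right=-1, diff=0 [OK], height=0
  node 13: h_left=-1, h_right=-1, diff=0 [OK], height=0
  node 10: h_left=0, h_right=0, diff=0 [OK], height=1
  node 35: h_left=-1, h_right=-1, diff=0 [OK], height=0
  node 46: h_left=-1, h_right=-1, diff=0 [OK], height=0
  node 36: h_left=0, h_right=0, diff=0 [OK], height=1
  node 20: h_left=1, h_right=1, diff=0 [OK], height=2
All nodes satisfy the balance condition.
Result: Balanced


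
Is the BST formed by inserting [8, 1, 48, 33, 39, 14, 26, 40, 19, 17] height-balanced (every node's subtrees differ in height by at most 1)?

Tree (level-order array): [8, 1, 48, None, None, 33, None, 14, 39, None, 26, None, 40, 19, None, None, None, 17]
Definition: a tree is height-balanced if, at every node, |h(left) - h(right)| <= 1 (empty subtree has height -1).
Bottom-up per-node check:
  node 1: h_left=-1, h_right=-1, diff=0 [OK], height=0
  node 17: h_left=-1, h_right=-1, diff=0 [OK], height=0
  node 19: h_left=0, h_right=-1, diff=1 [OK], height=1
  node 26: h_left=1, h_right=-1, diff=2 [FAIL (|1--1|=2 > 1)], height=2
  node 14: h_left=-1, h_right=2, diff=3 [FAIL (|-1-2|=3 > 1)], height=3
  node 40: h_left=-1, h_right=-1, diff=0 [OK], height=0
  node 39: h_left=-1, h_right=0, diff=1 [OK], height=1
  node 33: h_left=3, h_right=1, diff=2 [FAIL (|3-1|=2 > 1)], height=4
  node 48: h_left=4, h_right=-1, diff=5 [FAIL (|4--1|=5 > 1)], height=5
  node 8: h_left=0, h_right=5, diff=5 [FAIL (|0-5|=5 > 1)], height=6
Node 26 violates the condition: |1 - -1| = 2 > 1.
Result: Not balanced


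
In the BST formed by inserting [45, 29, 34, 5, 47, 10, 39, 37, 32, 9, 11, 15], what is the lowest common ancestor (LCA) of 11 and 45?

Tree insertion order: [45, 29, 34, 5, 47, 10, 39, 37, 32, 9, 11, 15]
Tree (level-order array): [45, 29, 47, 5, 34, None, None, None, 10, 32, 39, 9, 11, None, None, 37, None, None, None, None, 15]
In a BST, the LCA of p=11, q=45 is the first node v on the
root-to-leaf path with p <= v <= q (go left if both < v, right if both > v).
Walk from root:
  at 45: 11 <= 45 <= 45, this is the LCA
LCA = 45


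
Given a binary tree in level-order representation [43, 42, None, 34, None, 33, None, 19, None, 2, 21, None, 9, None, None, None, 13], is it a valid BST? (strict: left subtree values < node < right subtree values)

Level-order array: [43, 42, None, 34, None, 33, None, 19, None, 2, 21, None, 9, None, None, None, 13]
Validate using subtree bounds (lo, hi): at each node, require lo < value < hi,
then recurse left with hi=value and right with lo=value.
Preorder trace (stopping at first violation):
  at node 43 with bounds (-inf, +inf): OK
  at node 42 with bounds (-inf, 43): OK
  at node 34 with bounds (-inf, 42): OK
  at node 33 with bounds (-inf, 34): OK
  at node 19 with bounds (-inf, 33): OK
  at node 2 with bounds (-inf, 19): OK
  at node 9 with bounds (2, 19): OK
  at node 13 with bounds (9, 19): OK
  at node 21 with bounds (19, 33): OK
No violation found at any node.
Result: Valid BST


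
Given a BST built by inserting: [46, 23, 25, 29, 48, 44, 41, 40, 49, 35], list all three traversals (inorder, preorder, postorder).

Tree insertion order: [46, 23, 25, 29, 48, 44, 41, 40, 49, 35]
Tree (level-order array): [46, 23, 48, None, 25, None, 49, None, 29, None, None, None, 44, 41, None, 40, None, 35]
Inorder (L, root, R): [23, 25, 29, 35, 40, 41, 44, 46, 48, 49]
Preorder (root, L, R): [46, 23, 25, 29, 44, 41, 40, 35, 48, 49]
Postorder (L, R, root): [35, 40, 41, 44, 29, 25, 23, 49, 48, 46]


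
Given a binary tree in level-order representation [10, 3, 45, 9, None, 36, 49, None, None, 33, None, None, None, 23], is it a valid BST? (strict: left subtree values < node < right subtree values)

Level-order array: [10, 3, 45, 9, None, 36, 49, None, None, 33, None, None, None, 23]
Validate using subtree bounds (lo, hi): at each node, require lo < value < hi,
then recurse left with hi=value and right with lo=value.
Preorder trace (stopping at first violation):
  at node 10 with bounds (-inf, +inf): OK
  at node 3 with bounds (-inf, 10): OK
  at node 9 with bounds (-inf, 3): VIOLATION
Node 9 violates its bound: not (-inf < 9 < 3).
Result: Not a valid BST


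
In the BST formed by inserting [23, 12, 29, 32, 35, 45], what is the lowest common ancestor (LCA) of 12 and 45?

Tree insertion order: [23, 12, 29, 32, 35, 45]
Tree (level-order array): [23, 12, 29, None, None, None, 32, None, 35, None, 45]
In a BST, the LCA of p=12, q=45 is the first node v on the
root-to-leaf path with p <= v <= q (go left if both < v, right if both > v).
Walk from root:
  at 23: 12 <= 23 <= 45, this is the LCA
LCA = 23


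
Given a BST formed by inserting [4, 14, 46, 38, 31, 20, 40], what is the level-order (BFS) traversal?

Tree insertion order: [4, 14, 46, 38, 31, 20, 40]
Tree (level-order array): [4, None, 14, None, 46, 38, None, 31, 40, 20]
BFS from the root, enqueuing left then right child of each popped node:
  queue [4] -> pop 4, enqueue [14], visited so far: [4]
  queue [14] -> pop 14, enqueue [46], visited so far: [4, 14]
  queue [46] -> pop 46, enqueue [38], visited so far: [4, 14, 46]
  queue [38] -> pop 38, enqueue [31, 40], visited so far: [4, 14, 46, 38]
  queue [31, 40] -> pop 31, enqueue [20], visited so far: [4, 14, 46, 38, 31]
  queue [40, 20] -> pop 40, enqueue [none], visited so far: [4, 14, 46, 38, 31, 40]
  queue [20] -> pop 20, enqueue [none], visited so far: [4, 14, 46, 38, 31, 40, 20]
Result: [4, 14, 46, 38, 31, 40, 20]


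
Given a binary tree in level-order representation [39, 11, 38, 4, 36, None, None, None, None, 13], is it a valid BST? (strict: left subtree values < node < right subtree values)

Level-order array: [39, 11, 38, 4, 36, None, None, None, None, 13]
Validate using subtree bounds (lo, hi): at each node, require lo < value < hi,
then recurse left with hi=value and right with lo=value.
Preorder trace (stopping at first violation):
  at node 39 with bounds (-inf, +inf): OK
  at node 11 with bounds (-inf, 39): OK
  at node 4 with bounds (-inf, 11): OK
  at node 36 with bounds (11, 39): OK
  at node 13 with bounds (11, 36): OK
  at node 38 with bounds (39, +inf): VIOLATION
Node 38 violates its bound: not (39 < 38 < +inf).
Result: Not a valid BST


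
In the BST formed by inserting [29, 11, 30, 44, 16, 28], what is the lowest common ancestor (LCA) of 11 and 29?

Tree insertion order: [29, 11, 30, 44, 16, 28]
Tree (level-order array): [29, 11, 30, None, 16, None, 44, None, 28]
In a BST, the LCA of p=11, q=29 is the first node v on the
root-to-leaf path with p <= v <= q (go left if both < v, right if both > v).
Walk from root:
  at 29: 11 <= 29 <= 29, this is the LCA
LCA = 29


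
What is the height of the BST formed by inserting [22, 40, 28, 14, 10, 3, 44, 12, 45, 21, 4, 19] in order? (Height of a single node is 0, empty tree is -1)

Insertion order: [22, 40, 28, 14, 10, 3, 44, 12, 45, 21, 4, 19]
Tree (level-order array): [22, 14, 40, 10, 21, 28, 44, 3, 12, 19, None, None, None, None, 45, None, 4]
Compute height bottom-up (empty subtree = -1):
  height(4) = 1 + max(-1, -1) = 0
  height(3) = 1 + max(-1, 0) = 1
  height(12) = 1 + max(-1, -1) = 0
  height(10) = 1 + max(1, 0) = 2
  height(19) = 1 + max(-1, -1) = 0
  height(21) = 1 + max(0, -1) = 1
  height(14) = 1 + max(2, 1) = 3
  height(28) = 1 + max(-1, -1) = 0
  height(45) = 1 + max(-1, -1) = 0
  height(44) = 1 + max(-1, 0) = 1
  height(40) = 1 + max(0, 1) = 2
  height(22) = 1 + max(3, 2) = 4
Height = 4


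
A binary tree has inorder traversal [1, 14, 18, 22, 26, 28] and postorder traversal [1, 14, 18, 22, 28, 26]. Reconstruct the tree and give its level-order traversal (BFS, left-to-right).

Inorder:   [1, 14, 18, 22, 26, 28]
Postorder: [1, 14, 18, 22, 28, 26]
Algorithm: postorder visits root last, so walk postorder right-to-left;
each value is the root of the current inorder slice — split it at that
value, recurse on the right subtree first, then the left.
Recursive splits:
  root=26; inorder splits into left=[1, 14, 18, 22], right=[28]
  root=28; inorder splits into left=[], right=[]
  root=22; inorder splits into left=[1, 14, 18], right=[]
  root=18; inorder splits into left=[1, 14], right=[]
  root=14; inorder splits into left=[1], right=[]
  root=1; inorder splits into left=[], right=[]
Reconstructed level-order: [26, 22, 28, 18, 14, 1]


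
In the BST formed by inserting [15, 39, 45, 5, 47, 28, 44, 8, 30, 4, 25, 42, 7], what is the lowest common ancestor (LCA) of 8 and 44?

Tree insertion order: [15, 39, 45, 5, 47, 28, 44, 8, 30, 4, 25, 42, 7]
Tree (level-order array): [15, 5, 39, 4, 8, 28, 45, None, None, 7, None, 25, 30, 44, 47, None, None, None, None, None, None, 42]
In a BST, the LCA of p=8, q=44 is the first node v on the
root-to-leaf path with p <= v <= q (go left if both < v, right if both > v).
Walk from root:
  at 15: 8 <= 15 <= 44, this is the LCA
LCA = 15


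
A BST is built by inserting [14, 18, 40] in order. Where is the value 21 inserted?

Starting tree (level order): [14, None, 18, None, 40]
Insertion path: 14 -> 18 -> 40
Result: insert 21 as left child of 40
Final tree (level order): [14, None, 18, None, 40, 21]


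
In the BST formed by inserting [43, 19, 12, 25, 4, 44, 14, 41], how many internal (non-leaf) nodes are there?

Tree built from: [43, 19, 12, 25, 4, 44, 14, 41]
Tree (level-order array): [43, 19, 44, 12, 25, None, None, 4, 14, None, 41]
Rule: An internal node has at least one child.
Per-node child counts:
  node 43: 2 child(ren)
  node 19: 2 child(ren)
  node 12: 2 child(ren)
  node 4: 0 child(ren)
  node 14: 0 child(ren)
  node 25: 1 child(ren)
  node 41: 0 child(ren)
  node 44: 0 child(ren)
Matching nodes: [43, 19, 12, 25]
Count of internal (non-leaf) nodes: 4


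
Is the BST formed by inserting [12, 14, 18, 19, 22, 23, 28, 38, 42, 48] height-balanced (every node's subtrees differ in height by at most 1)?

Tree (level-order array): [12, None, 14, None, 18, None, 19, None, 22, None, 23, None, 28, None, 38, None, 42, None, 48]
Definition: a tree is height-balanced if, at every node, |h(left) - h(right)| <= 1 (empty subtree has height -1).
Bottom-up per-node check:
  node 48: h_left=-1, h_right=-1, diff=0 [OK], height=0
  node 42: h_left=-1, h_right=0, diff=1 [OK], height=1
  node 38: h_left=-1, h_right=1, diff=2 [FAIL (|-1-1|=2 > 1)], height=2
  node 28: h_left=-1, h_right=2, diff=3 [FAIL (|-1-2|=3 > 1)], height=3
  node 23: h_left=-1, h_right=3, diff=4 [FAIL (|-1-3|=4 > 1)], height=4
  node 22: h_left=-1, h_right=4, diff=5 [FAIL (|-1-4|=5 > 1)], height=5
  node 19: h_left=-1, h_right=5, diff=6 [FAIL (|-1-5|=6 > 1)], height=6
  node 18: h_left=-1, h_right=6, diff=7 [FAIL (|-1-6|=7 > 1)], height=7
  node 14: h_left=-1, h_right=7, diff=8 [FAIL (|-1-7|=8 > 1)], height=8
  node 12: h_left=-1, h_right=8, diff=9 [FAIL (|-1-8|=9 > 1)], height=9
Node 38 violates the condition: |-1 - 1| = 2 > 1.
Result: Not balanced


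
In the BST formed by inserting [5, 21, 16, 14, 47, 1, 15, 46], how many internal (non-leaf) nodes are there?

Tree built from: [5, 21, 16, 14, 47, 1, 15, 46]
Tree (level-order array): [5, 1, 21, None, None, 16, 47, 14, None, 46, None, None, 15]
Rule: An internal node has at least one child.
Per-node child counts:
  node 5: 2 child(ren)
  node 1: 0 child(ren)
  node 21: 2 child(ren)
  node 16: 1 child(ren)
  node 14: 1 child(ren)
  node 15: 0 child(ren)
  node 47: 1 child(ren)
  node 46: 0 child(ren)
Matching nodes: [5, 21, 16, 14, 47]
Count of internal (non-leaf) nodes: 5


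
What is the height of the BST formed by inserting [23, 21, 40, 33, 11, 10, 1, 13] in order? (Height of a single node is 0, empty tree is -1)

Insertion order: [23, 21, 40, 33, 11, 10, 1, 13]
Tree (level-order array): [23, 21, 40, 11, None, 33, None, 10, 13, None, None, 1]
Compute height bottom-up (empty subtree = -1):
  height(1) = 1 + max(-1, -1) = 0
  height(10) = 1 + max(0, -1) = 1
  height(13) = 1 + max(-1, -1) = 0
  height(11) = 1 + max(1, 0) = 2
  height(21) = 1 + max(2, -1) = 3
  height(33) = 1 + max(-1, -1) = 0
  height(40) = 1 + max(0, -1) = 1
  height(23) = 1 + max(3, 1) = 4
Height = 4


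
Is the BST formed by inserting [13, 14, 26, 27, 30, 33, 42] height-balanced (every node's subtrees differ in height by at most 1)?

Tree (level-order array): [13, None, 14, None, 26, None, 27, None, 30, None, 33, None, 42]
Definition: a tree is height-balanced if, at every node, |h(left) - h(right)| <= 1 (empty subtree has height -1).
Bottom-up per-node check:
  node 42: h_left=-1, h_right=-1, diff=0 [OK], height=0
  node 33: h_left=-1, h_right=0, diff=1 [OK], height=1
  node 30: h_left=-1, h_right=1, diff=2 [FAIL (|-1-1|=2 > 1)], height=2
  node 27: h_left=-1, h_right=2, diff=3 [FAIL (|-1-2|=3 > 1)], height=3
  node 26: h_left=-1, h_right=3, diff=4 [FAIL (|-1-3|=4 > 1)], height=4
  node 14: h_left=-1, h_right=4, diff=5 [FAIL (|-1-4|=5 > 1)], height=5
  node 13: h_left=-1, h_right=5, diff=6 [FAIL (|-1-5|=6 > 1)], height=6
Node 30 violates the condition: |-1 - 1| = 2 > 1.
Result: Not balanced


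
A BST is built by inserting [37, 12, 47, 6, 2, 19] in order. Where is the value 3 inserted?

Starting tree (level order): [37, 12, 47, 6, 19, None, None, 2]
Insertion path: 37 -> 12 -> 6 -> 2
Result: insert 3 as right child of 2
Final tree (level order): [37, 12, 47, 6, 19, None, None, 2, None, None, None, None, 3]


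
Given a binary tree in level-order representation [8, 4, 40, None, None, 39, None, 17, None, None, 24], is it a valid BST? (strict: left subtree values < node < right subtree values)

Level-order array: [8, 4, 40, None, None, 39, None, 17, None, None, 24]
Validate using subtree bounds (lo, hi): at each node, require lo < value < hi,
then recurse left with hi=value and right with lo=value.
Preorder trace (stopping at first violation):
  at node 8 with bounds (-inf, +inf): OK
  at node 4 with bounds (-inf, 8): OK
  at node 40 with bounds (8, +inf): OK
  at node 39 with bounds (8, 40): OK
  at node 17 with bounds (8, 39): OK
  at node 24 with bounds (17, 39): OK
No violation found at any node.
Result: Valid BST


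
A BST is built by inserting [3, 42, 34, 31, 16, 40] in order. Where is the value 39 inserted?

Starting tree (level order): [3, None, 42, 34, None, 31, 40, 16]
Insertion path: 3 -> 42 -> 34 -> 40
Result: insert 39 as left child of 40
Final tree (level order): [3, None, 42, 34, None, 31, 40, 16, None, 39]


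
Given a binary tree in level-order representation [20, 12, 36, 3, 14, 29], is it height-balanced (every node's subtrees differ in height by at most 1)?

Tree (level-order array): [20, 12, 36, 3, 14, 29]
Definition: a tree is height-balanced if, at every node, |h(left) - h(right)| <= 1 (empty subtree has height -1).
Bottom-up per-node check:
  node 3: h_left=-1, h_right=-1, diff=0 [OK], height=0
  node 14: h_left=-1, h_right=-1, diff=0 [OK], height=0
  node 12: h_left=0, h_right=0, diff=0 [OK], height=1
  node 29: h_left=-1, h_right=-1, diff=0 [OK], height=0
  node 36: h_left=0, h_right=-1, diff=1 [OK], height=1
  node 20: h_left=1, h_right=1, diff=0 [OK], height=2
All nodes satisfy the balance condition.
Result: Balanced


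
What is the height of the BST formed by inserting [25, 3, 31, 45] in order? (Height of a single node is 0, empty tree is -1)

Insertion order: [25, 3, 31, 45]
Tree (level-order array): [25, 3, 31, None, None, None, 45]
Compute height bottom-up (empty subtree = -1):
  height(3) = 1 + max(-1, -1) = 0
  height(45) = 1 + max(-1, -1) = 0
  height(31) = 1 + max(-1, 0) = 1
  height(25) = 1 + max(0, 1) = 2
Height = 2


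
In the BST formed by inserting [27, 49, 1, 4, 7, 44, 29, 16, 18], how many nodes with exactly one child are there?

Tree built from: [27, 49, 1, 4, 7, 44, 29, 16, 18]
Tree (level-order array): [27, 1, 49, None, 4, 44, None, None, 7, 29, None, None, 16, None, None, None, 18]
Rule: These are nodes with exactly 1 non-null child.
Per-node child counts:
  node 27: 2 child(ren)
  node 1: 1 child(ren)
  node 4: 1 child(ren)
  node 7: 1 child(ren)
  node 16: 1 child(ren)
  node 18: 0 child(ren)
  node 49: 1 child(ren)
  node 44: 1 child(ren)
  node 29: 0 child(ren)
Matching nodes: [1, 4, 7, 16, 49, 44]
Count of nodes with exactly one child: 6


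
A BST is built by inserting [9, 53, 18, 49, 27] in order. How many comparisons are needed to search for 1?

Search path for 1: 9
Found: False
Comparisons: 1


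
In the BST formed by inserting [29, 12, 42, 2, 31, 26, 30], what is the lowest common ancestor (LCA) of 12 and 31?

Tree insertion order: [29, 12, 42, 2, 31, 26, 30]
Tree (level-order array): [29, 12, 42, 2, 26, 31, None, None, None, None, None, 30]
In a BST, the LCA of p=12, q=31 is the first node v on the
root-to-leaf path with p <= v <= q (go left if both < v, right if both > v).
Walk from root:
  at 29: 12 <= 29 <= 31, this is the LCA
LCA = 29


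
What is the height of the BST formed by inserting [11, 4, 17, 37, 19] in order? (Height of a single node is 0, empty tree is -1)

Insertion order: [11, 4, 17, 37, 19]
Tree (level-order array): [11, 4, 17, None, None, None, 37, 19]
Compute height bottom-up (empty subtree = -1):
  height(4) = 1 + max(-1, -1) = 0
  height(19) = 1 + max(-1, -1) = 0
  height(37) = 1 + max(0, -1) = 1
  height(17) = 1 + max(-1, 1) = 2
  height(11) = 1 + max(0, 2) = 3
Height = 3


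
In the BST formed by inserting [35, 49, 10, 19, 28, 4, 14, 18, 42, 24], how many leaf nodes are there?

Tree built from: [35, 49, 10, 19, 28, 4, 14, 18, 42, 24]
Tree (level-order array): [35, 10, 49, 4, 19, 42, None, None, None, 14, 28, None, None, None, 18, 24]
Rule: A leaf has 0 children.
Per-node child counts:
  node 35: 2 child(ren)
  node 10: 2 child(ren)
  node 4: 0 child(ren)
  node 19: 2 child(ren)
  node 14: 1 child(ren)
  node 18: 0 child(ren)
  node 28: 1 child(ren)
  node 24: 0 child(ren)
  node 49: 1 child(ren)
  node 42: 0 child(ren)
Matching nodes: [4, 18, 24, 42]
Count of leaf nodes: 4


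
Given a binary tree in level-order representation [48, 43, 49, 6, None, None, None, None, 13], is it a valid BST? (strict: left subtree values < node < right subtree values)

Level-order array: [48, 43, 49, 6, None, None, None, None, 13]
Validate using subtree bounds (lo, hi): at each node, require lo < value < hi,
then recurse left with hi=value and right with lo=value.
Preorder trace (stopping at first violation):
  at node 48 with bounds (-inf, +inf): OK
  at node 43 with bounds (-inf, 48): OK
  at node 6 with bounds (-inf, 43): OK
  at node 13 with bounds (6, 43): OK
  at node 49 with bounds (48, +inf): OK
No violation found at any node.
Result: Valid BST


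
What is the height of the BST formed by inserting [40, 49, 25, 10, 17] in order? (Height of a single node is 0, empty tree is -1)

Insertion order: [40, 49, 25, 10, 17]
Tree (level-order array): [40, 25, 49, 10, None, None, None, None, 17]
Compute height bottom-up (empty subtree = -1):
  height(17) = 1 + max(-1, -1) = 0
  height(10) = 1 + max(-1, 0) = 1
  height(25) = 1 + max(1, -1) = 2
  height(49) = 1 + max(-1, -1) = 0
  height(40) = 1 + max(2, 0) = 3
Height = 3


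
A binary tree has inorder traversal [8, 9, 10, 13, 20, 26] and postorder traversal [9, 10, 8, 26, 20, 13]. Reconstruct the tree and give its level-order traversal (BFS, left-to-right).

Inorder:   [8, 9, 10, 13, 20, 26]
Postorder: [9, 10, 8, 26, 20, 13]
Algorithm: postorder visits root last, so walk postorder right-to-left;
each value is the root of the current inorder slice — split it at that
value, recurse on the right subtree first, then the left.
Recursive splits:
  root=13; inorder splits into left=[8, 9, 10], right=[20, 26]
  root=20; inorder splits into left=[], right=[26]
  root=26; inorder splits into left=[], right=[]
  root=8; inorder splits into left=[], right=[9, 10]
  root=10; inorder splits into left=[9], right=[]
  root=9; inorder splits into left=[], right=[]
Reconstructed level-order: [13, 8, 20, 10, 26, 9]


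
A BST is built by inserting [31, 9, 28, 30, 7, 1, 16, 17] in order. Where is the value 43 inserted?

Starting tree (level order): [31, 9, None, 7, 28, 1, None, 16, 30, None, None, None, 17]
Insertion path: 31
Result: insert 43 as right child of 31
Final tree (level order): [31, 9, 43, 7, 28, None, None, 1, None, 16, 30, None, None, None, 17]


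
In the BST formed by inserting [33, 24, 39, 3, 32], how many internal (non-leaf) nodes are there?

Tree built from: [33, 24, 39, 3, 32]
Tree (level-order array): [33, 24, 39, 3, 32]
Rule: An internal node has at least one child.
Per-node child counts:
  node 33: 2 child(ren)
  node 24: 2 child(ren)
  node 3: 0 child(ren)
  node 32: 0 child(ren)
  node 39: 0 child(ren)
Matching nodes: [33, 24]
Count of internal (non-leaf) nodes: 2


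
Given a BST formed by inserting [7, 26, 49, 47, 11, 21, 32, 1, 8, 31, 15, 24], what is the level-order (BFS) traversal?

Tree insertion order: [7, 26, 49, 47, 11, 21, 32, 1, 8, 31, 15, 24]
Tree (level-order array): [7, 1, 26, None, None, 11, 49, 8, 21, 47, None, None, None, 15, 24, 32, None, None, None, None, None, 31]
BFS from the root, enqueuing left then right child of each popped node:
  queue [7] -> pop 7, enqueue [1, 26], visited so far: [7]
  queue [1, 26] -> pop 1, enqueue [none], visited so far: [7, 1]
  queue [26] -> pop 26, enqueue [11, 49], visited so far: [7, 1, 26]
  queue [11, 49] -> pop 11, enqueue [8, 21], visited so far: [7, 1, 26, 11]
  queue [49, 8, 21] -> pop 49, enqueue [47], visited so far: [7, 1, 26, 11, 49]
  queue [8, 21, 47] -> pop 8, enqueue [none], visited so far: [7, 1, 26, 11, 49, 8]
  queue [21, 47] -> pop 21, enqueue [15, 24], visited so far: [7, 1, 26, 11, 49, 8, 21]
  queue [47, 15, 24] -> pop 47, enqueue [32], visited so far: [7, 1, 26, 11, 49, 8, 21, 47]
  queue [15, 24, 32] -> pop 15, enqueue [none], visited so far: [7, 1, 26, 11, 49, 8, 21, 47, 15]
  queue [24, 32] -> pop 24, enqueue [none], visited so far: [7, 1, 26, 11, 49, 8, 21, 47, 15, 24]
  queue [32] -> pop 32, enqueue [31], visited so far: [7, 1, 26, 11, 49, 8, 21, 47, 15, 24, 32]
  queue [31] -> pop 31, enqueue [none], visited so far: [7, 1, 26, 11, 49, 8, 21, 47, 15, 24, 32, 31]
Result: [7, 1, 26, 11, 49, 8, 21, 47, 15, 24, 32, 31]


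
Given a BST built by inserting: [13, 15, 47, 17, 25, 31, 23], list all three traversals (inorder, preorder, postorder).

Tree insertion order: [13, 15, 47, 17, 25, 31, 23]
Tree (level-order array): [13, None, 15, None, 47, 17, None, None, 25, 23, 31]
Inorder (L, root, R): [13, 15, 17, 23, 25, 31, 47]
Preorder (root, L, R): [13, 15, 47, 17, 25, 23, 31]
Postorder (L, R, root): [23, 31, 25, 17, 47, 15, 13]


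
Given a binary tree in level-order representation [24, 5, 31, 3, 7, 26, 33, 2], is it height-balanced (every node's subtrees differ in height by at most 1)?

Tree (level-order array): [24, 5, 31, 3, 7, 26, 33, 2]
Definition: a tree is height-balanced if, at every node, |h(left) - h(right)| <= 1 (empty subtree has height -1).
Bottom-up per-node check:
  node 2: h_left=-1, h_right=-1, diff=0 [OK], height=0
  node 3: h_left=0, h_right=-1, diff=1 [OK], height=1
  node 7: h_left=-1, h_right=-1, diff=0 [OK], height=0
  node 5: h_left=1, h_right=0, diff=1 [OK], height=2
  node 26: h_left=-1, h_right=-1, diff=0 [OK], height=0
  node 33: h_left=-1, h_right=-1, diff=0 [OK], height=0
  node 31: h_left=0, h_right=0, diff=0 [OK], height=1
  node 24: h_left=2, h_right=1, diff=1 [OK], height=3
All nodes satisfy the balance condition.
Result: Balanced


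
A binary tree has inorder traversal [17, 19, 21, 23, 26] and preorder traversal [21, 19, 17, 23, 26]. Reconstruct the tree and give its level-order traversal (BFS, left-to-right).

Inorder:  [17, 19, 21, 23, 26]
Preorder: [21, 19, 17, 23, 26]
Algorithm: preorder visits root first, so consume preorder in order;
for each root, split the current inorder slice at that value into
left-subtree inorder and right-subtree inorder, then recurse.
Recursive splits:
  root=21; inorder splits into left=[17, 19], right=[23, 26]
  root=19; inorder splits into left=[17], right=[]
  root=17; inorder splits into left=[], right=[]
  root=23; inorder splits into left=[], right=[26]
  root=26; inorder splits into left=[], right=[]
Reconstructed level-order: [21, 19, 23, 17, 26]


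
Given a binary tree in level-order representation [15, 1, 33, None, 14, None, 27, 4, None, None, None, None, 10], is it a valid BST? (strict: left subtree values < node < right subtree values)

Level-order array: [15, 1, 33, None, 14, None, 27, 4, None, None, None, None, 10]
Validate using subtree bounds (lo, hi): at each node, require lo < value < hi,
then recurse left with hi=value and right with lo=value.
Preorder trace (stopping at first violation):
  at node 15 with bounds (-inf, +inf): OK
  at node 1 with bounds (-inf, 15): OK
  at node 14 with bounds (1, 15): OK
  at node 4 with bounds (1, 14): OK
  at node 10 with bounds (4, 14): OK
  at node 33 with bounds (15, +inf): OK
  at node 27 with bounds (33, +inf): VIOLATION
Node 27 violates its bound: not (33 < 27 < +inf).
Result: Not a valid BST


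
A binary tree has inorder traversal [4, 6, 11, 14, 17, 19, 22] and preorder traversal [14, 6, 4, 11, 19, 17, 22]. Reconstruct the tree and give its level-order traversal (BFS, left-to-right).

Inorder:  [4, 6, 11, 14, 17, 19, 22]
Preorder: [14, 6, 4, 11, 19, 17, 22]
Algorithm: preorder visits root first, so consume preorder in order;
for each root, split the current inorder slice at that value into
left-subtree inorder and right-subtree inorder, then recurse.
Recursive splits:
  root=14; inorder splits into left=[4, 6, 11], right=[17, 19, 22]
  root=6; inorder splits into left=[4], right=[11]
  root=4; inorder splits into left=[], right=[]
  root=11; inorder splits into left=[], right=[]
  root=19; inorder splits into left=[17], right=[22]
  root=17; inorder splits into left=[], right=[]
  root=22; inorder splits into left=[], right=[]
Reconstructed level-order: [14, 6, 19, 4, 11, 17, 22]


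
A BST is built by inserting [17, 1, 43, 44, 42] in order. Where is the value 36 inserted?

Starting tree (level order): [17, 1, 43, None, None, 42, 44]
Insertion path: 17 -> 43 -> 42
Result: insert 36 as left child of 42
Final tree (level order): [17, 1, 43, None, None, 42, 44, 36]


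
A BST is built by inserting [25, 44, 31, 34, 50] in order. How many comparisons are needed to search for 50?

Search path for 50: 25 -> 44 -> 50
Found: True
Comparisons: 3


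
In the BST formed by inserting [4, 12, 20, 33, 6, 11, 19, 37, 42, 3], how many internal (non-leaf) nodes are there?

Tree built from: [4, 12, 20, 33, 6, 11, 19, 37, 42, 3]
Tree (level-order array): [4, 3, 12, None, None, 6, 20, None, 11, 19, 33, None, None, None, None, None, 37, None, 42]
Rule: An internal node has at least one child.
Per-node child counts:
  node 4: 2 child(ren)
  node 3: 0 child(ren)
  node 12: 2 child(ren)
  node 6: 1 child(ren)
  node 11: 0 child(ren)
  node 20: 2 child(ren)
  node 19: 0 child(ren)
  node 33: 1 child(ren)
  node 37: 1 child(ren)
  node 42: 0 child(ren)
Matching nodes: [4, 12, 6, 20, 33, 37]
Count of internal (non-leaf) nodes: 6


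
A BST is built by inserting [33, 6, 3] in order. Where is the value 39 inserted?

Starting tree (level order): [33, 6, None, 3]
Insertion path: 33
Result: insert 39 as right child of 33
Final tree (level order): [33, 6, 39, 3]


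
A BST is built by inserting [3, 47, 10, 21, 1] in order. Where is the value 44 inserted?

Starting tree (level order): [3, 1, 47, None, None, 10, None, None, 21]
Insertion path: 3 -> 47 -> 10 -> 21
Result: insert 44 as right child of 21
Final tree (level order): [3, 1, 47, None, None, 10, None, None, 21, None, 44]


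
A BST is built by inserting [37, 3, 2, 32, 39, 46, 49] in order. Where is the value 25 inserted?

Starting tree (level order): [37, 3, 39, 2, 32, None, 46, None, None, None, None, None, 49]
Insertion path: 37 -> 3 -> 32
Result: insert 25 as left child of 32
Final tree (level order): [37, 3, 39, 2, 32, None, 46, None, None, 25, None, None, 49]


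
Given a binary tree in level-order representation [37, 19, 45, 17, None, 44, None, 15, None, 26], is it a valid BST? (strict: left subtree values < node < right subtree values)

Level-order array: [37, 19, 45, 17, None, 44, None, 15, None, 26]
Validate using subtree bounds (lo, hi): at each node, require lo < value < hi,
then recurse left with hi=value and right with lo=value.
Preorder trace (stopping at first violation):
  at node 37 with bounds (-inf, +inf): OK
  at node 19 with bounds (-inf, 37): OK
  at node 17 with bounds (-inf, 19): OK
  at node 15 with bounds (-inf, 17): OK
  at node 45 with bounds (37, +inf): OK
  at node 44 with bounds (37, 45): OK
  at node 26 with bounds (37, 44): VIOLATION
Node 26 violates its bound: not (37 < 26 < 44).
Result: Not a valid BST


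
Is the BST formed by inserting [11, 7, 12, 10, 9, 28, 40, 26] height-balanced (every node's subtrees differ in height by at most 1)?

Tree (level-order array): [11, 7, 12, None, 10, None, 28, 9, None, 26, 40]
Definition: a tree is height-balanced if, at every node, |h(left) - h(right)| <= 1 (empty subtree has height -1).
Bottom-up per-node check:
  node 9: h_left=-1, h_right=-1, diff=0 [OK], height=0
  node 10: h_left=0, h_right=-1, diff=1 [OK], height=1
  node 7: h_left=-1, h_right=1, diff=2 [FAIL (|-1-1|=2 > 1)], height=2
  node 26: h_left=-1, h_right=-1, diff=0 [OK], height=0
  node 40: h_left=-1, h_right=-1, diff=0 [OK], height=0
  node 28: h_left=0, h_right=0, diff=0 [OK], height=1
  node 12: h_left=-1, h_right=1, diff=2 [FAIL (|-1-1|=2 > 1)], height=2
  node 11: h_left=2, h_right=2, diff=0 [OK], height=3
Node 7 violates the condition: |-1 - 1| = 2 > 1.
Result: Not balanced


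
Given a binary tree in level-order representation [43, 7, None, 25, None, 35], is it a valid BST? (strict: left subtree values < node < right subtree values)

Level-order array: [43, 7, None, 25, None, 35]
Validate using subtree bounds (lo, hi): at each node, require lo < value < hi,
then recurse left with hi=value and right with lo=value.
Preorder trace (stopping at first violation):
  at node 43 with bounds (-inf, +inf): OK
  at node 7 with bounds (-inf, 43): OK
  at node 25 with bounds (-inf, 7): VIOLATION
Node 25 violates its bound: not (-inf < 25 < 7).
Result: Not a valid BST


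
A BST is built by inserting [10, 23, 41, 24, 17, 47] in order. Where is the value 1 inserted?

Starting tree (level order): [10, None, 23, 17, 41, None, None, 24, 47]
Insertion path: 10
Result: insert 1 as left child of 10
Final tree (level order): [10, 1, 23, None, None, 17, 41, None, None, 24, 47]


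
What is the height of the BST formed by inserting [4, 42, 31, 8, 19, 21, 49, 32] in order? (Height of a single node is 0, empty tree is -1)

Insertion order: [4, 42, 31, 8, 19, 21, 49, 32]
Tree (level-order array): [4, None, 42, 31, 49, 8, 32, None, None, None, 19, None, None, None, 21]
Compute height bottom-up (empty subtree = -1):
  height(21) = 1 + max(-1, -1) = 0
  height(19) = 1 + max(-1, 0) = 1
  height(8) = 1 + max(-1, 1) = 2
  height(32) = 1 + max(-1, -1) = 0
  height(31) = 1 + max(2, 0) = 3
  height(49) = 1 + max(-1, -1) = 0
  height(42) = 1 + max(3, 0) = 4
  height(4) = 1 + max(-1, 4) = 5
Height = 5


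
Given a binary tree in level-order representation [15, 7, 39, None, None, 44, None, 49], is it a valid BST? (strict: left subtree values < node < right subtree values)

Level-order array: [15, 7, 39, None, None, 44, None, 49]
Validate using subtree bounds (lo, hi): at each node, require lo < value < hi,
then recurse left with hi=value and right with lo=value.
Preorder trace (stopping at first violation):
  at node 15 with bounds (-inf, +inf): OK
  at node 7 with bounds (-inf, 15): OK
  at node 39 with bounds (15, +inf): OK
  at node 44 with bounds (15, 39): VIOLATION
Node 44 violates its bound: not (15 < 44 < 39).
Result: Not a valid BST


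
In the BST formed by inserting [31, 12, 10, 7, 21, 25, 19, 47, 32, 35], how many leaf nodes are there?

Tree built from: [31, 12, 10, 7, 21, 25, 19, 47, 32, 35]
Tree (level-order array): [31, 12, 47, 10, 21, 32, None, 7, None, 19, 25, None, 35]
Rule: A leaf has 0 children.
Per-node child counts:
  node 31: 2 child(ren)
  node 12: 2 child(ren)
  node 10: 1 child(ren)
  node 7: 0 child(ren)
  node 21: 2 child(ren)
  node 19: 0 child(ren)
  node 25: 0 child(ren)
  node 47: 1 child(ren)
  node 32: 1 child(ren)
  node 35: 0 child(ren)
Matching nodes: [7, 19, 25, 35]
Count of leaf nodes: 4


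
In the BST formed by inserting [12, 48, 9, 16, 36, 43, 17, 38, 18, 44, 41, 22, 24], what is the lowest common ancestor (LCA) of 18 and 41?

Tree insertion order: [12, 48, 9, 16, 36, 43, 17, 38, 18, 44, 41, 22, 24]
Tree (level-order array): [12, 9, 48, None, None, 16, None, None, 36, 17, 43, None, 18, 38, 44, None, 22, None, 41, None, None, None, 24]
In a BST, the LCA of p=18, q=41 is the first node v on the
root-to-leaf path with p <= v <= q (go left if both < v, right if both > v).
Walk from root:
  at 12: both 18 and 41 > 12, go right
  at 48: both 18 and 41 < 48, go left
  at 16: both 18 and 41 > 16, go right
  at 36: 18 <= 36 <= 41, this is the LCA
LCA = 36


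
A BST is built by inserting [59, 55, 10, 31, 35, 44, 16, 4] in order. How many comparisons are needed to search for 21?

Search path for 21: 59 -> 55 -> 10 -> 31 -> 16
Found: False
Comparisons: 5


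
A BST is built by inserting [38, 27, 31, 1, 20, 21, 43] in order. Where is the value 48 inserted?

Starting tree (level order): [38, 27, 43, 1, 31, None, None, None, 20, None, None, None, 21]
Insertion path: 38 -> 43
Result: insert 48 as right child of 43
Final tree (level order): [38, 27, 43, 1, 31, None, 48, None, 20, None, None, None, None, None, 21]


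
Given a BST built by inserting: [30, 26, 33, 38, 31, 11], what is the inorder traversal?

Tree insertion order: [30, 26, 33, 38, 31, 11]
Tree (level-order array): [30, 26, 33, 11, None, 31, 38]
Inorder traversal: [11, 26, 30, 31, 33, 38]


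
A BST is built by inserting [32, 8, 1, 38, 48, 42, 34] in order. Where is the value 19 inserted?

Starting tree (level order): [32, 8, 38, 1, None, 34, 48, None, None, None, None, 42]
Insertion path: 32 -> 8
Result: insert 19 as right child of 8
Final tree (level order): [32, 8, 38, 1, 19, 34, 48, None, None, None, None, None, None, 42]


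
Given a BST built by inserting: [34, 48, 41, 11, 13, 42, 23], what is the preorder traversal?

Tree insertion order: [34, 48, 41, 11, 13, 42, 23]
Tree (level-order array): [34, 11, 48, None, 13, 41, None, None, 23, None, 42]
Preorder traversal: [34, 11, 13, 23, 48, 41, 42]


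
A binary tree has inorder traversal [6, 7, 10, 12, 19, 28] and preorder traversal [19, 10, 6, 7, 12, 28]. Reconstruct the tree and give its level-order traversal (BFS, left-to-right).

Inorder:  [6, 7, 10, 12, 19, 28]
Preorder: [19, 10, 6, 7, 12, 28]
Algorithm: preorder visits root first, so consume preorder in order;
for each root, split the current inorder slice at that value into
left-subtree inorder and right-subtree inorder, then recurse.
Recursive splits:
  root=19; inorder splits into left=[6, 7, 10, 12], right=[28]
  root=10; inorder splits into left=[6, 7], right=[12]
  root=6; inorder splits into left=[], right=[7]
  root=7; inorder splits into left=[], right=[]
  root=12; inorder splits into left=[], right=[]
  root=28; inorder splits into left=[], right=[]
Reconstructed level-order: [19, 10, 28, 6, 12, 7]


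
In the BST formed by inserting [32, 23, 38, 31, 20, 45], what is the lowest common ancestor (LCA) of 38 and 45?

Tree insertion order: [32, 23, 38, 31, 20, 45]
Tree (level-order array): [32, 23, 38, 20, 31, None, 45]
In a BST, the LCA of p=38, q=45 is the first node v on the
root-to-leaf path with p <= v <= q (go left if both < v, right if both > v).
Walk from root:
  at 32: both 38 and 45 > 32, go right
  at 38: 38 <= 38 <= 45, this is the LCA
LCA = 38


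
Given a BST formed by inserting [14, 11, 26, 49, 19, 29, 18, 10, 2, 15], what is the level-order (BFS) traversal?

Tree insertion order: [14, 11, 26, 49, 19, 29, 18, 10, 2, 15]
Tree (level-order array): [14, 11, 26, 10, None, 19, 49, 2, None, 18, None, 29, None, None, None, 15]
BFS from the root, enqueuing left then right child of each popped node:
  queue [14] -> pop 14, enqueue [11, 26], visited so far: [14]
  queue [11, 26] -> pop 11, enqueue [10], visited so far: [14, 11]
  queue [26, 10] -> pop 26, enqueue [19, 49], visited so far: [14, 11, 26]
  queue [10, 19, 49] -> pop 10, enqueue [2], visited so far: [14, 11, 26, 10]
  queue [19, 49, 2] -> pop 19, enqueue [18], visited so far: [14, 11, 26, 10, 19]
  queue [49, 2, 18] -> pop 49, enqueue [29], visited so far: [14, 11, 26, 10, 19, 49]
  queue [2, 18, 29] -> pop 2, enqueue [none], visited so far: [14, 11, 26, 10, 19, 49, 2]
  queue [18, 29] -> pop 18, enqueue [15], visited so far: [14, 11, 26, 10, 19, 49, 2, 18]
  queue [29, 15] -> pop 29, enqueue [none], visited so far: [14, 11, 26, 10, 19, 49, 2, 18, 29]
  queue [15] -> pop 15, enqueue [none], visited so far: [14, 11, 26, 10, 19, 49, 2, 18, 29, 15]
Result: [14, 11, 26, 10, 19, 49, 2, 18, 29, 15]
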